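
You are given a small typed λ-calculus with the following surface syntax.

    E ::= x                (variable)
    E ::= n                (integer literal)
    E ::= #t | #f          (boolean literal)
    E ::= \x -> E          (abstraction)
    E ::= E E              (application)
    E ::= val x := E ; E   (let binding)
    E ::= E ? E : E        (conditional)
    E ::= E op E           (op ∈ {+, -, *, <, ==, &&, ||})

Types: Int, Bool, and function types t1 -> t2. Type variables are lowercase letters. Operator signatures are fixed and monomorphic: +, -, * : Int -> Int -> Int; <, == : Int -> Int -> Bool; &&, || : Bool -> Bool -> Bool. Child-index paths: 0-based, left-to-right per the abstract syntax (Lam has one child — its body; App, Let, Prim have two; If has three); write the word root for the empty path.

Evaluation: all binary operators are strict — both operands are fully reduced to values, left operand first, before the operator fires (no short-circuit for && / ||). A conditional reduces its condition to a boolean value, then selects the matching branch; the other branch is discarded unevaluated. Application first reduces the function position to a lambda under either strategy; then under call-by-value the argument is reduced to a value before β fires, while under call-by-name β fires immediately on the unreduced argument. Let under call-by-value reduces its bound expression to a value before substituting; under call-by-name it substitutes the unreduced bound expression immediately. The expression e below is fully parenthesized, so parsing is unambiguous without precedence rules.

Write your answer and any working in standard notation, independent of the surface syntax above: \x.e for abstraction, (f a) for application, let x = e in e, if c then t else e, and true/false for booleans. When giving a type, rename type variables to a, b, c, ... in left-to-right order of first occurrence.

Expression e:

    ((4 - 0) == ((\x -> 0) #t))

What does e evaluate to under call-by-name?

Derivation:
step 0: ((4 - 0) == ((\x.0) true))
step 1: [delta@0] (4 == ((\x.0) true))
step 2: [beta@1] (4 == 0)
step 3: [delta@root] false

Answer: false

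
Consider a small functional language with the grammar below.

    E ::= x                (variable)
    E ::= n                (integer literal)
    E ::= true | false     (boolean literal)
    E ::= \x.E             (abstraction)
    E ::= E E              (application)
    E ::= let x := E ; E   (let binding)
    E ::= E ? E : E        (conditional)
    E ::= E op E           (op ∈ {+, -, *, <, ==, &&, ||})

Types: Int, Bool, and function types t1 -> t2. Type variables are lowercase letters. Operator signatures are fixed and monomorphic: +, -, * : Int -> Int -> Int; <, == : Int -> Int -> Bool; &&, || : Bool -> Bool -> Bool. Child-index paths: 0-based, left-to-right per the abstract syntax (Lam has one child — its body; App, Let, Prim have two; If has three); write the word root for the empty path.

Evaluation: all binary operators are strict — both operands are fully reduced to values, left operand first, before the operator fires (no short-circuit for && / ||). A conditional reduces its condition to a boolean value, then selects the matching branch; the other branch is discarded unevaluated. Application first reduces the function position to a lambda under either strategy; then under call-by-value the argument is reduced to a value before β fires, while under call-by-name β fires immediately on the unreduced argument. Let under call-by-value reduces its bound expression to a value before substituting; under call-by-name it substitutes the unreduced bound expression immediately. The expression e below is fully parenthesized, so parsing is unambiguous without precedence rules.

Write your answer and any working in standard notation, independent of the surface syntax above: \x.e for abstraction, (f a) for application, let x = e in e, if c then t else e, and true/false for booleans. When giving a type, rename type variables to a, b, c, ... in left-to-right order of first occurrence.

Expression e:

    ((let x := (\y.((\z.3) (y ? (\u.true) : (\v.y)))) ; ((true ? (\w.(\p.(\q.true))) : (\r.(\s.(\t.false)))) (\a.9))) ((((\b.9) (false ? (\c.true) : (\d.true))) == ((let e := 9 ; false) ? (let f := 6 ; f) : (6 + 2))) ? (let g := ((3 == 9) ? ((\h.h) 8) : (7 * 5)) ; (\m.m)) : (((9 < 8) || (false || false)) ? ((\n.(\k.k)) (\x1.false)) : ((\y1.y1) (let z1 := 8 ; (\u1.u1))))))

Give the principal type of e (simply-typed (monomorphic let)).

Answer: a -> Bool

Working:
\z._ : b -> Int
y : a
  unify a ~ Bool
\u._ : c -> Bool
y : Bool
\v._ : d -> Bool
  unify c -> Bool ~ d -> Bool
  unify c ~ d
  unify Bool ~ Bool
  unify b -> Int ~ (d -> Bool) -> e
  unify b ~ d -> Bool
  unify Int ~ e
_ _ : Int
\y._ : Bool -> Int
let x : Bool -> Int
  unify Bool ~ Bool
\q._ : h -> Bool
\p._ : g -> h -> Bool
\w._ : f -> g -> h -> Bool
\t._ : k -> Bool
\s._ : j -> k -> Bool
\r._ : i -> j -> k -> Bool
  unify f -> g -> h -> Bool ~ i -> j -> k -> Bool
  unify f ~ i
  unify g -> h -> Bool ~ j -> k -> Bool
  unify g ~ j
  unify h -> Bool ~ k -> Bool
  unify h ~ k
  unify Bool ~ Bool
\a._ : l -> Int
  unify i -> j -> k -> Bool ~ (l -> Int) -> m
  unify i ~ l -> Int
  unify j -> k -> Bool ~ m
_ _ : j -> k -> Bool
\b._ : n -> Int
  unify Bool ~ Bool
\c._ : o -> Bool
\d._ : p -> Bool
  unify o -> Bool ~ p -> Bool
  unify o ~ p
  unify Bool ~ Bool
  unify n -> Int ~ (p -> Bool) -> q
  unify n ~ p -> Bool
  unify Int ~ q
_ _ : Int
  unify Int ~ Int
let e : Int
  unify Bool ~ Bool
let f : Int
f : Int
  unify Int ~ Int
  unify Int ~ Int
  unify Int ~ Int
  unify Int ~ Int
  unify Bool ~ Bool
  unify Int ~ Int
  unify Int ~ Int
  unify Bool ~ Bool
h : r
\h._ : r -> r
  unify r -> r ~ Int -> s
  unify r ~ Int
  unify Int ~ s
_ _ : Int
  unify Int ~ Int
  unify Int ~ Int
  unify Int ~ Int
let g : Int
m : t
\m._ : t -> t
  unify Int ~ Int
  unify Int ~ Int
  unify Bool ~ Bool
  unify Bool ~ Bool
  unify Bool ~ Bool
  unify Bool ~ Bool
  unify Bool ~ Bool
k : v
\k._ : v -> v
\n._ : u -> v -> v
\x1._ : w -> Bool
  unify u -> v -> v ~ (w -> Bool) -> x
  unify u ~ w -> Bool
  unify v -> v ~ x
_ _ : v -> v
y1 : y
\y1._ : y -> y
let z1 : Int
u1 : z
\u1._ : z -> z
  unify y -> y ~ (z -> z) -> t26
  unify y ~ z -> z
  unify z -> z ~ t26
_ _ : z -> z
  unify v -> v ~ z -> z
  unify v ~ z
  unify z ~ z
  unify t -> t ~ z -> z
  unify t ~ z
  unify z ~ z
  unify j -> k -> Bool ~ (z -> z) -> t27
  unify j ~ z -> z
  unify k -> Bool ~ t27
_ _ : k -> Bool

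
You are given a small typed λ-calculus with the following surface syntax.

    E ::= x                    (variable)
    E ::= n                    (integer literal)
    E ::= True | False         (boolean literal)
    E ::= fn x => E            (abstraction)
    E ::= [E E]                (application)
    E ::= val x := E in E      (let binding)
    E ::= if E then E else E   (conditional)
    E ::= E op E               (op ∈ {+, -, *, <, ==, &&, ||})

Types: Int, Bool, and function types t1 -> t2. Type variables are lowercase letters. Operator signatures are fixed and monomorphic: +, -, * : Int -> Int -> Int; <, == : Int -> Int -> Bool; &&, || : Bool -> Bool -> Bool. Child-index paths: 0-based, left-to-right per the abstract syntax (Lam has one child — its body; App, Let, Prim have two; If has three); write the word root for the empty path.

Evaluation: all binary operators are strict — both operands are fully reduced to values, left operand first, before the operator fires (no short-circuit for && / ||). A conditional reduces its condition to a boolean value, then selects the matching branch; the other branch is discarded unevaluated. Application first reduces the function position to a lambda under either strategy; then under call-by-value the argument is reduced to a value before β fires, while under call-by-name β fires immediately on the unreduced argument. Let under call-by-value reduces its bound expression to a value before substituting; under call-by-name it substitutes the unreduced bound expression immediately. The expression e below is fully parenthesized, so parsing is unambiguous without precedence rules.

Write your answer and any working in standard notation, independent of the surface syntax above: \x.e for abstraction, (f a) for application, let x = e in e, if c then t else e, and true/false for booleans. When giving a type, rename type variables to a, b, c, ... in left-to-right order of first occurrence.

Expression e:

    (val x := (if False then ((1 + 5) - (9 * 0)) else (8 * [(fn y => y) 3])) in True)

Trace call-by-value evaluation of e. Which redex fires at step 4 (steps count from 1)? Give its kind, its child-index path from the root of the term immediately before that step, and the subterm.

Trace:
step 0: (let x = (if false then ((1 + 5) - (9 * 0)) else (8 * ((\y.y) 3))) in true)
step 1: [if@0] (let x = (8 * ((\y.y) 3)) in true)
step 2: [beta@0.1] (let x = (8 * 3) in true)
step 3: [delta@0] (let x = 24 in true)
step 4: [let@root] true

Answer: let at root : (let x = 24 in true)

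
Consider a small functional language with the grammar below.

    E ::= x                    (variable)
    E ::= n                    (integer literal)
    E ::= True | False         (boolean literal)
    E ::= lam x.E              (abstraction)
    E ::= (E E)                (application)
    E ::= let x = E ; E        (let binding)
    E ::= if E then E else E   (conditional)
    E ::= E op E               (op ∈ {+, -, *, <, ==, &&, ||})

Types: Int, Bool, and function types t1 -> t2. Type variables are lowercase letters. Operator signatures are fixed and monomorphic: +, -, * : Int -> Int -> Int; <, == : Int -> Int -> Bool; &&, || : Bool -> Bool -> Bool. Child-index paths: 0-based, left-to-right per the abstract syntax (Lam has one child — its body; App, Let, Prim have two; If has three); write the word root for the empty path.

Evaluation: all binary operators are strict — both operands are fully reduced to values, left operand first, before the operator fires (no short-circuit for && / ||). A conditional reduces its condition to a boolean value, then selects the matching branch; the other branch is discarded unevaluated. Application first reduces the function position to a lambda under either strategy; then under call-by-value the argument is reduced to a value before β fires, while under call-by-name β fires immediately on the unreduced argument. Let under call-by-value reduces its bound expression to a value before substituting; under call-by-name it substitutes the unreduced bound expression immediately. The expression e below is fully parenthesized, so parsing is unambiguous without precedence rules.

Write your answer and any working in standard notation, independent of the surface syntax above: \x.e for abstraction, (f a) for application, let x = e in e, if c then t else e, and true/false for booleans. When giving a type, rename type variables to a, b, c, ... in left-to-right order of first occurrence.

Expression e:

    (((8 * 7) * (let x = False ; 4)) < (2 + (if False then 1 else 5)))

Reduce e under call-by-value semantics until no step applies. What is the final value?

Derivation:
step 0: (((8 * 7) * (let x = false in 4)) < (2 + (if false then 1 else 5)))
step 1: [delta@0.0] ((56 * (let x = false in 4)) < (2 + (if false then 1 else 5)))
step 2: [let@0.1] ((56 * 4) < (2 + (if false then 1 else 5)))
step 3: [delta@0] (224 < (2 + (if false then 1 else 5)))
step 4: [if@1.1] (224 < (2 + 5))
step 5: [delta@1] (224 < 7)
step 6: [delta@root] false

Answer: false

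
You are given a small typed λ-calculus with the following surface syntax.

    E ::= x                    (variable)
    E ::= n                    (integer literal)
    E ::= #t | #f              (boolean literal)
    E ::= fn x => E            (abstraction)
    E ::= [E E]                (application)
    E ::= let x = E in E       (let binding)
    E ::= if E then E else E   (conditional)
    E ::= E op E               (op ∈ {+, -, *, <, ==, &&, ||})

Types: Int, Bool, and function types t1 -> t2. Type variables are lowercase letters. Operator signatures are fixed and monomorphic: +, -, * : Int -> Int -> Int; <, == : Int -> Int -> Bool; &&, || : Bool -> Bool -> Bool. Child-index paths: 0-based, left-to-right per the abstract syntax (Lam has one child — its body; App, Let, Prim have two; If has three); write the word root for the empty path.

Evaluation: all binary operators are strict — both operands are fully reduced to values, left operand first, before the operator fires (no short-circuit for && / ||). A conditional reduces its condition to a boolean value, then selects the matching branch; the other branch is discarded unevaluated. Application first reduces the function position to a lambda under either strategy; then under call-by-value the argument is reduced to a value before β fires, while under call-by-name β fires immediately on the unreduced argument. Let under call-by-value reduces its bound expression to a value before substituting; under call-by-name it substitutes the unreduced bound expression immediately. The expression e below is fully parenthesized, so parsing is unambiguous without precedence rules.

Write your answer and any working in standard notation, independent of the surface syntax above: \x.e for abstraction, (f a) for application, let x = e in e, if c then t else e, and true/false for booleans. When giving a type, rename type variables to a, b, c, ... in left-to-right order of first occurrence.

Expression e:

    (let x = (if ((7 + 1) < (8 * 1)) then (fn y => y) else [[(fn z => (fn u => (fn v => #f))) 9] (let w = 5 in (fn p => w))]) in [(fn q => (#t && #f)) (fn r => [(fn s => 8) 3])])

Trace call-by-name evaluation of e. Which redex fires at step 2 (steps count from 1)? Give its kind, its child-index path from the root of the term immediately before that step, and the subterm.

Answer: beta at root : ((\q.(true && false)) (\r.((\s.8) 3)))

Derivation:
step 0: (let x = (if ((7 + 1) < (8 * 1)) then (\y.y) else (((\z.(\u.(\v.false))) 9) (let w = 5 in (\p.w)))) in ((\q.(true && false)) (\r.((\s.8) 3))))
step 1: [let@root] ((\q.(true && false)) (\r.((\s.8) 3)))
step 2: [beta@root] (true && false)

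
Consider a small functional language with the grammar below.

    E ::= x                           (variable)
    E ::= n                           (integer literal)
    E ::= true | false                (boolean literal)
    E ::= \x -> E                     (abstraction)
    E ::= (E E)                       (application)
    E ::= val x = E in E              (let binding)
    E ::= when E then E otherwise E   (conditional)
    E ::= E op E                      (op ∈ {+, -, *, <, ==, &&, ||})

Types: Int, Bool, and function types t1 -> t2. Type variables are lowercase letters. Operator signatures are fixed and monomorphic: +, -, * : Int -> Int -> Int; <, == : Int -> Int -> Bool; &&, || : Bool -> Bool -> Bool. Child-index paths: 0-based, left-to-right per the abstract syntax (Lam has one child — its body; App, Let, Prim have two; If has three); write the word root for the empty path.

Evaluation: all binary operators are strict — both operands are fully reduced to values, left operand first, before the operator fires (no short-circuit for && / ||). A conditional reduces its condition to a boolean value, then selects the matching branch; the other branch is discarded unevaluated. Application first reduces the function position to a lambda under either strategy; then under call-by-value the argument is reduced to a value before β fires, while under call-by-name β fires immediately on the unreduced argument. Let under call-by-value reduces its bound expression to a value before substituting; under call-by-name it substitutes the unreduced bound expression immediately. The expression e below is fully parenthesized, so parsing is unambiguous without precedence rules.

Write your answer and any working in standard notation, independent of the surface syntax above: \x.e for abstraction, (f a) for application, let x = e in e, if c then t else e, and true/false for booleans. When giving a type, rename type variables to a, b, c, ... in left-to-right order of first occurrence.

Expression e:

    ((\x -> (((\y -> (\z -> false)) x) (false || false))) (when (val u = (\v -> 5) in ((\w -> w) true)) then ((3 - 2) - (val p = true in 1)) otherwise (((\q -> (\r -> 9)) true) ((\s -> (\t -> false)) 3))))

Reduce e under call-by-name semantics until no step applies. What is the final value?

Working:
step 0: ((\x.(((\y.(\z.false)) x) (false || false))) (if (let u = (\v.5) in ((\w.w) true)) then ((3 - 2) - (let p = true in 1)) else (((\q.(\r.9)) true) ((\s.(\t.false)) 3))))
step 1: [beta@root] (((\y.(\z.false)) (if (let u = (\v.5) in ((\w.w) true)) then ((3 - 2) - (let p = true in 1)) else (((\q.(\r.9)) true) ((\s.(\t.false)) 3)))) (false || false))
step 2: [beta@0] ((\z.false) (false || false))
step 3: [beta@root] false

Answer: false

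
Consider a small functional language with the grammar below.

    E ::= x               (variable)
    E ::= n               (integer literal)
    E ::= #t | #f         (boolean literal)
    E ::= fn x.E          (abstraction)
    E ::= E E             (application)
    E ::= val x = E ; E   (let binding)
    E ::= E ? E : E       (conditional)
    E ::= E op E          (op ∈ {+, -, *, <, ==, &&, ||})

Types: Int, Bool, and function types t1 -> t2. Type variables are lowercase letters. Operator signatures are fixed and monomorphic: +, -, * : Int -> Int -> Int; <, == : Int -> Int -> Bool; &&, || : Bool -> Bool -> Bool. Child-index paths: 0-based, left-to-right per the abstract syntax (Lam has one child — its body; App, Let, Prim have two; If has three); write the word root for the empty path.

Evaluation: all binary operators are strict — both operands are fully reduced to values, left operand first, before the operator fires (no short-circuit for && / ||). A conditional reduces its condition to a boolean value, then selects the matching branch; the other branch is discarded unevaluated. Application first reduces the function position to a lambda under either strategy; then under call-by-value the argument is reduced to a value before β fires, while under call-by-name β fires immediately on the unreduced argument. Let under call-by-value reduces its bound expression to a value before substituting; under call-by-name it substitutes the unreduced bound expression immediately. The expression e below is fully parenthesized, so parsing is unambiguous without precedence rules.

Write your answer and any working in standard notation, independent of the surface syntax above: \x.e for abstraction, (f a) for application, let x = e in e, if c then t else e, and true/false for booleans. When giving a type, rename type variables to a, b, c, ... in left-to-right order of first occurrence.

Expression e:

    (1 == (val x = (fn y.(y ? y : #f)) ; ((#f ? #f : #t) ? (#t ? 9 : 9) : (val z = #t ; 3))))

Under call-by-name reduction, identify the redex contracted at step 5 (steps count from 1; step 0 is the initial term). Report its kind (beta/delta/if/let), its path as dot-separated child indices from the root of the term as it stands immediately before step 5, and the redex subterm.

Trace:
step 0: (1 == (let x = (\y.(if y then y else false)) in (if (if false then false else true) then (if true then 9 else 9) else (let z = true in 3))))
step 1: [let@1] (1 == (if (if false then false else true) then (if true then 9 else 9) else (let z = true in 3)))
step 2: [if@1.0] (1 == (if true then (if true then 9 else 9) else (let z = true in 3)))
step 3: [if@1] (1 == (if true then 9 else 9))
step 4: [if@1] (1 == 9)
step 5: [delta@root] false

Answer: delta at root : (1 == 9)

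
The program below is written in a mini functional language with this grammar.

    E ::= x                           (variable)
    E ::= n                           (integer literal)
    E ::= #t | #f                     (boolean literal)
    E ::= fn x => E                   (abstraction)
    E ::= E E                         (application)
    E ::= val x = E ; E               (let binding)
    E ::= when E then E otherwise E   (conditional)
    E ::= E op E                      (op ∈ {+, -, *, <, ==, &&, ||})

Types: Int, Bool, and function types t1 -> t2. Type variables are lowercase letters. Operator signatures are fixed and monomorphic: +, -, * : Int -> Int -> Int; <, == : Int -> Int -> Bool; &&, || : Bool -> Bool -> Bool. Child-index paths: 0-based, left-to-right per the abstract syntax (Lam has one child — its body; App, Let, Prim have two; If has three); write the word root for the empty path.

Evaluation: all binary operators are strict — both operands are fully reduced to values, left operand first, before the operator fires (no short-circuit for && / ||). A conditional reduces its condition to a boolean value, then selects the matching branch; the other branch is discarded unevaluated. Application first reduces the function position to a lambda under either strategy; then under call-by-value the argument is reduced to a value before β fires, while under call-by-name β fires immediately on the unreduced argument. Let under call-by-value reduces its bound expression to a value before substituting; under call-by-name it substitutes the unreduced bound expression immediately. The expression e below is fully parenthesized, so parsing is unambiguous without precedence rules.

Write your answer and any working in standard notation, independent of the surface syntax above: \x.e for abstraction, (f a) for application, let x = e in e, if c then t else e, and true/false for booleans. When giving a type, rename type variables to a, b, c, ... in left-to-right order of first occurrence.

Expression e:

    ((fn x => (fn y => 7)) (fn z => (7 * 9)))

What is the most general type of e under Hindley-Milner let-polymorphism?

Working:
\y._ : b -> Int
\x._ : a -> b -> Int
  unify Int ~ Int
  unify Int ~ Int
\z._ : c -> Int
  unify a -> b -> Int ~ (c -> Int) -> d
  unify a ~ c -> Int
  unify b -> Int ~ d
_ _ : b -> Int

Answer: a -> Int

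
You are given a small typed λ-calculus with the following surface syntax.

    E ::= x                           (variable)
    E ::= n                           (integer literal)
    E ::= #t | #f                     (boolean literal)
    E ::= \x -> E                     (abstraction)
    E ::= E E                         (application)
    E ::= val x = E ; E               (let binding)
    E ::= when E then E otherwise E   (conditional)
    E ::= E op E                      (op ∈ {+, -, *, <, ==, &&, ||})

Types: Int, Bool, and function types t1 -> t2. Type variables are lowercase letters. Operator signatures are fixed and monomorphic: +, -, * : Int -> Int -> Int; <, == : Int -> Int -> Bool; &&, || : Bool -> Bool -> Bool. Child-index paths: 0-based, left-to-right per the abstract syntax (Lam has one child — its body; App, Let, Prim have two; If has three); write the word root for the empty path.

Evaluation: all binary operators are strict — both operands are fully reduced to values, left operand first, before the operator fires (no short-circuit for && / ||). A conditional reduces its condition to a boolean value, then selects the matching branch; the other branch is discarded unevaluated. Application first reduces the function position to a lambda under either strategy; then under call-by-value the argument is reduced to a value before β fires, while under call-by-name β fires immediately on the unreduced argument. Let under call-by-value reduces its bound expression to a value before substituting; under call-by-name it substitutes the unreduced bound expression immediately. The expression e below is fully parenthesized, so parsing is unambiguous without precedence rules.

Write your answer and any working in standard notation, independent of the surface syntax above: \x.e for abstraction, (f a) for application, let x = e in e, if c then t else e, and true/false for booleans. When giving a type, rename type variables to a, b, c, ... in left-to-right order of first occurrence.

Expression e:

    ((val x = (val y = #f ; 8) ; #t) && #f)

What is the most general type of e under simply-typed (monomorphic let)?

Answer: Bool

Trace:
let y : Bool
let x : Int
  unify Bool ~ Bool
  unify Bool ~ Bool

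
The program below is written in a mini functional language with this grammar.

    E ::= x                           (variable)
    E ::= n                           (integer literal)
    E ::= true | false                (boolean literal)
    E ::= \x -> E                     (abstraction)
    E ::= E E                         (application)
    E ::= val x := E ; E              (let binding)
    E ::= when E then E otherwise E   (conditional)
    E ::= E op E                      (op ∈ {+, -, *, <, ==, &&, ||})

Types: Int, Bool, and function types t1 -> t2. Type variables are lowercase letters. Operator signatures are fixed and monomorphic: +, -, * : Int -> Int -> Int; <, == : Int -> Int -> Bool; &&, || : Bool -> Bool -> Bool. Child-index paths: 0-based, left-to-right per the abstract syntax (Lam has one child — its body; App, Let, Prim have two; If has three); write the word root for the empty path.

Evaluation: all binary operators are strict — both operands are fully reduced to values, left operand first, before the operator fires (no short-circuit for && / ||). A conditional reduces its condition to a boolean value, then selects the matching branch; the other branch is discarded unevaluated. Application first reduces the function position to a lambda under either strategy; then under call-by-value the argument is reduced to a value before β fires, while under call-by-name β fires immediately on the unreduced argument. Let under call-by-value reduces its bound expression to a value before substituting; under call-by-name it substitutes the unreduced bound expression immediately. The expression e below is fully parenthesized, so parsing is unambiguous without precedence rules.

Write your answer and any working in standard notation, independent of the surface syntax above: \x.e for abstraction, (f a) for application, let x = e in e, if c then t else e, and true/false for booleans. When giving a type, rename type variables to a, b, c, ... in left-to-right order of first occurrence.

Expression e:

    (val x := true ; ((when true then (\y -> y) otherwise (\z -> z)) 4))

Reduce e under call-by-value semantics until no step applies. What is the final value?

Answer: 4

Derivation:
step 0: (let x = true in ((if true then (\y.y) else (\z.z)) 4))
step 1: [let@root] ((if true then (\y.y) else (\z.z)) 4)
step 2: [if@0] ((\y.y) 4)
step 3: [beta@root] 4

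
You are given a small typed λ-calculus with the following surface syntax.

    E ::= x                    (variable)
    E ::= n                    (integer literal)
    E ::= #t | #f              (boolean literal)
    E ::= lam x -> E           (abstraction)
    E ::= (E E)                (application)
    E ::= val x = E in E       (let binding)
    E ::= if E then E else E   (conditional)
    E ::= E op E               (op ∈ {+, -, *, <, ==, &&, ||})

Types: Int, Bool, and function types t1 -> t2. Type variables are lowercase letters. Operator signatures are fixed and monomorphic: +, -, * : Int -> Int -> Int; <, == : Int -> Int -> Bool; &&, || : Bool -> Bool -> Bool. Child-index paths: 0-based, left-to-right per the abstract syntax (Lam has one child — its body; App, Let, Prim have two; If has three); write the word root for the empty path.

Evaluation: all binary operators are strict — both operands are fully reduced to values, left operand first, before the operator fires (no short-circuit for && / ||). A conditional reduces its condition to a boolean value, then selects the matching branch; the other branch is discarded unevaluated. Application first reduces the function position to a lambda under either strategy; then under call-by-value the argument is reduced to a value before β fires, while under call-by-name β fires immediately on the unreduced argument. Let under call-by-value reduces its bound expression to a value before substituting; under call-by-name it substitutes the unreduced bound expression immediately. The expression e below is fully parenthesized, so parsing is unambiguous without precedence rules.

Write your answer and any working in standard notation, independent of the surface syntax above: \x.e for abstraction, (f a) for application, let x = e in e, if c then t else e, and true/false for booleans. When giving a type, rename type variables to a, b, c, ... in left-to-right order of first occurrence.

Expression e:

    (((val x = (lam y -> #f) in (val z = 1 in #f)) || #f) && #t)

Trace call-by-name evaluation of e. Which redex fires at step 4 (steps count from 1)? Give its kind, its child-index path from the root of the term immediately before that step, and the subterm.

Derivation:
step 0: (((let x = (\y.false) in (let z = 1 in false)) || false) && true)
step 1: [let@0.0] (((let z = 1 in false) || false) && true)
step 2: [let@0.0] ((false || false) && true)
step 3: [delta@0] (false && true)
step 4: [delta@root] false

Answer: delta at root : (false && true)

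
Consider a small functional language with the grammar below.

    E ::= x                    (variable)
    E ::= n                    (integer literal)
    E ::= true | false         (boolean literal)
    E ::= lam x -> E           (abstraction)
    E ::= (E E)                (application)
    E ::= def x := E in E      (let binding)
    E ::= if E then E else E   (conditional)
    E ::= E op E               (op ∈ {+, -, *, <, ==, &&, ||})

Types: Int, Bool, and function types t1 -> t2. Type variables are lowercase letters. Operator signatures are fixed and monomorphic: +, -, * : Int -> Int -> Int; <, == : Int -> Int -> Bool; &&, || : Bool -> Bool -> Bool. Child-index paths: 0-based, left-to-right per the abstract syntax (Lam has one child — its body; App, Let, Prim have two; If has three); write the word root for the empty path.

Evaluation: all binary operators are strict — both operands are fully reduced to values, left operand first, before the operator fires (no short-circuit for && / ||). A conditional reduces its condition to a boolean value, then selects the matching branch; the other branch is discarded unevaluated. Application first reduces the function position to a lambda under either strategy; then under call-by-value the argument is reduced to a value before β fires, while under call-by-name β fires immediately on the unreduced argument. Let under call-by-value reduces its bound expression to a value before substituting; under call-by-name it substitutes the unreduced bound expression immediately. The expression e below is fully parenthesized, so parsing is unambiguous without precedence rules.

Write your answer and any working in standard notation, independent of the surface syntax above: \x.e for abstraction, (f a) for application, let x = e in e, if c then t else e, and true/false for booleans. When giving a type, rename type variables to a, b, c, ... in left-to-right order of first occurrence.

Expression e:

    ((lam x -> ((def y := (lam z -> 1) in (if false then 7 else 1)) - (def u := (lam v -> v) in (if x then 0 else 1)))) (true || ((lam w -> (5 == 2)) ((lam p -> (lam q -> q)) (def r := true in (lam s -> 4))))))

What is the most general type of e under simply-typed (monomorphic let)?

Answer: Int

Working:
\z._ : b -> Int
let y : b -> Int
  unify Bool ~ Bool
  unify Int ~ Int
  unify Int ~ Int
v : c
\v._ : c -> c
let u : c -> c
x : a
  unify a ~ Bool
  unify Int ~ Int
  unify Int ~ Int
\x._ : Bool -> Int
  unify Bool ~ Bool
  unify Int ~ Int
  unify Int ~ Int
\w._ : d -> Bool
q : f
\q._ : f -> f
\p._ : e -> f -> f
let r : Bool
\s._ : g -> Int
  unify e -> f -> f ~ (g -> Int) -> h
  unify e ~ g -> Int
  unify f -> f ~ h
_ _ : f -> f
  unify d -> Bool ~ (f -> f) -> i
  unify d ~ f -> f
  unify Bool ~ i
_ _ : Bool
  unify Bool ~ Bool
  unify Bool -> Int ~ Bool -> j
  unify Bool ~ Bool
  unify Int ~ j
_ _ : Int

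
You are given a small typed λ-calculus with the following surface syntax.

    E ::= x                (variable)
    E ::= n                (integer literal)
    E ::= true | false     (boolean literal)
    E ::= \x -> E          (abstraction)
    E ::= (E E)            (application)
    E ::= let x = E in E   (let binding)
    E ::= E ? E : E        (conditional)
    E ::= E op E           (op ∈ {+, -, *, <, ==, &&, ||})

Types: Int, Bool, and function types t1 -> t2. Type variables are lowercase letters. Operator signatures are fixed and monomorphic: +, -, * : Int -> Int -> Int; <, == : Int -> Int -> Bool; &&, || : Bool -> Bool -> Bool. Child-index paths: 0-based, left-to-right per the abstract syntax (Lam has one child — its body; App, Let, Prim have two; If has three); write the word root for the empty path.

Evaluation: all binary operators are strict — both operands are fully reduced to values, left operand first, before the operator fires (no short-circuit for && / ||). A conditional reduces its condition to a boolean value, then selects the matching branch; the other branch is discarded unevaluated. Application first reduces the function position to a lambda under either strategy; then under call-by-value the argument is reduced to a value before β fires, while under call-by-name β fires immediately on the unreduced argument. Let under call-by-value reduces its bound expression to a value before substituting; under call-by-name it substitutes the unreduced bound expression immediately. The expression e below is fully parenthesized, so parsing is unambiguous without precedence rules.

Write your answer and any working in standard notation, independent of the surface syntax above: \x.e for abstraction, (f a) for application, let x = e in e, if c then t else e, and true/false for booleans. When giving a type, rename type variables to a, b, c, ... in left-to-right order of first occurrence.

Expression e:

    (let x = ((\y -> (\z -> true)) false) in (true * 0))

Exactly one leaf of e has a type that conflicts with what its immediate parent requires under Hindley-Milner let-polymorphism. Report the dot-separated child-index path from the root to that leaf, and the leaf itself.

Working:
\z._ : b -> Bool
\y._ : a -> b -> Bool
  unify a -> b -> Bool ~ Bool -> c
  unify a ~ Bool
  unify b -> Bool ~ c
_ _ : b -> Bool
let x : forall. b -> Bool
  unify Bool ~ Int
  FAIL: mismatch Bool ~ Int

Answer: 1.0 : true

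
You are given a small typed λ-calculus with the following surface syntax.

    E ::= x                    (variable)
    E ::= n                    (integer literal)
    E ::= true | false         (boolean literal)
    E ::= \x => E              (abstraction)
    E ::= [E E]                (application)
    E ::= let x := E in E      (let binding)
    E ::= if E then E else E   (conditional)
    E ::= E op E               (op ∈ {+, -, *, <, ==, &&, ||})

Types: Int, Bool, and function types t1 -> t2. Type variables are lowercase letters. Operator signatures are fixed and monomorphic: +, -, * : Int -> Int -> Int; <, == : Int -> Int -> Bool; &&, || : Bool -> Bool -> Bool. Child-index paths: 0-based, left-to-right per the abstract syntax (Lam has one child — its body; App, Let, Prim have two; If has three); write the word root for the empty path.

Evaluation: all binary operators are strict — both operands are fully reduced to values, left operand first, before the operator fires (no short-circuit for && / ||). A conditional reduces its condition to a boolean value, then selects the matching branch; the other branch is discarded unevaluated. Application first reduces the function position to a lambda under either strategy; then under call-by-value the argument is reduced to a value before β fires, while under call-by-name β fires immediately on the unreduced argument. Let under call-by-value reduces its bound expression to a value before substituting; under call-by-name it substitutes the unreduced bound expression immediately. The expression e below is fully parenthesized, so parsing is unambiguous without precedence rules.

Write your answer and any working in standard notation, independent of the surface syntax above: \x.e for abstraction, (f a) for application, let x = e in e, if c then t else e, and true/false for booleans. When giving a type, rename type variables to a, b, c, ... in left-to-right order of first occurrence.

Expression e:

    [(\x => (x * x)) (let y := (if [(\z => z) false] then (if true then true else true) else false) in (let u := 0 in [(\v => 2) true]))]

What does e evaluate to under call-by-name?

Answer: 4

Derivation:
step 0: ((\x.(x * x)) (let y = (if ((\z.z) false) then (if true then true else true) else false) in (let u = 0 in ((\v.2) true))))
step 1: [beta@root] ((let y = (if ((\z.z) false) then (if true then true else true) else false) in (let u = 0 in ((\v.2) true))) * (let y = (if ((\z.z) false) then (if true then true else true) else false) in (let u = 0 in ((\v.2) true))))
step 2: [let@0] ((let u = 0 in ((\v.2) true)) * (let y = (if ((\z.z) false) then (if true then true else true) else false) in (let u = 0 in ((\v.2) true))))
step 3: [let@0] (((\v.2) true) * (let y = (if ((\z.z) false) then (if true then true else true) else false) in (let u = 0 in ((\v.2) true))))
step 4: [beta@0] (2 * (let y = (if ((\z.z) false) then (if true then true else true) else false) in (let u = 0 in ((\v.2) true))))
step 5: [let@1] (2 * (let u = 0 in ((\v.2) true)))
step 6: [let@1] (2 * ((\v.2) true))
step 7: [beta@1] (2 * 2)
step 8: [delta@root] 4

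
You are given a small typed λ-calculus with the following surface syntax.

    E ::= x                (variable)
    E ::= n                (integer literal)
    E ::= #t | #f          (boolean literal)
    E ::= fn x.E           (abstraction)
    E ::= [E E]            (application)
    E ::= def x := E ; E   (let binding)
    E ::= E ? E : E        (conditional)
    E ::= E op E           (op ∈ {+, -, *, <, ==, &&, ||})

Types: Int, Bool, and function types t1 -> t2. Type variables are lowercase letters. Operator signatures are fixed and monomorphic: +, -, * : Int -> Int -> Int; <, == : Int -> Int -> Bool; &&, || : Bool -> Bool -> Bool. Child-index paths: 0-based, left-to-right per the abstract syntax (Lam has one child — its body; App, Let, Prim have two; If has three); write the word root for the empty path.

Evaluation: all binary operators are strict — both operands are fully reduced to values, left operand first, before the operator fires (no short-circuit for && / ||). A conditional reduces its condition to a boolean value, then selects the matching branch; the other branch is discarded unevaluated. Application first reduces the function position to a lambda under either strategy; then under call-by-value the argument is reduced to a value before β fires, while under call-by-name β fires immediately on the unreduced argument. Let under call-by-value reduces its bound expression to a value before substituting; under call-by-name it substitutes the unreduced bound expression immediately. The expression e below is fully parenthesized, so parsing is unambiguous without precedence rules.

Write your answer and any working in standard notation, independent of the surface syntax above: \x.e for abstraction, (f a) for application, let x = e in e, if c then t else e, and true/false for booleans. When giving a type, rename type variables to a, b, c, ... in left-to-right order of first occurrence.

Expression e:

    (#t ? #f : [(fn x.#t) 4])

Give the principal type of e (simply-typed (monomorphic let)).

Derivation:
  unify Bool ~ Bool
\x._ : a -> Bool
  unify a -> Bool ~ Int -> b
  unify a ~ Int
  unify Bool ~ b
_ _ : Bool
  unify Bool ~ Bool

Answer: Bool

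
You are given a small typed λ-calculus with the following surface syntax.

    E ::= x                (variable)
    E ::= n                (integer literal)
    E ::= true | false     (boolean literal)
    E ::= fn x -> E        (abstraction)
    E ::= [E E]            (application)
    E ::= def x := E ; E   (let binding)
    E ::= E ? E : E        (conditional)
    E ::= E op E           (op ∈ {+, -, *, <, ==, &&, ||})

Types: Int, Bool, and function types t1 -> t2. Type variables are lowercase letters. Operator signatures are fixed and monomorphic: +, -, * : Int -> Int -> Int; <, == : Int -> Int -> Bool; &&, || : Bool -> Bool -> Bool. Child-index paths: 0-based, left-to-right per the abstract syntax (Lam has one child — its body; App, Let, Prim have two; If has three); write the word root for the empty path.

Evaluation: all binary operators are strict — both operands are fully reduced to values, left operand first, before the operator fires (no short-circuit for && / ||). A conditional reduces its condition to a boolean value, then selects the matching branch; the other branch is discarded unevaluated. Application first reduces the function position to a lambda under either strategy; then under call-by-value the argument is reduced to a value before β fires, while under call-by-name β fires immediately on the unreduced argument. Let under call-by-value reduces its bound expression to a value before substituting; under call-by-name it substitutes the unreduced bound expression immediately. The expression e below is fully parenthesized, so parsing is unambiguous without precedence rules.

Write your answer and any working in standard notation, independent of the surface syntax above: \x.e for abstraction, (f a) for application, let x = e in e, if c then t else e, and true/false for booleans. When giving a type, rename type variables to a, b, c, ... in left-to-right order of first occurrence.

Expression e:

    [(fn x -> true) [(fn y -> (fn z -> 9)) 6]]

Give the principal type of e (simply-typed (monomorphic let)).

Trace:
\x._ : a -> Bool
\z._ : c -> Int
\y._ : b -> c -> Int
  unify b -> c -> Int ~ Int -> d
  unify b ~ Int
  unify c -> Int ~ d
_ _ : c -> Int
  unify a -> Bool ~ (c -> Int) -> e
  unify a ~ c -> Int
  unify Bool ~ e
_ _ : Bool

Answer: Bool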